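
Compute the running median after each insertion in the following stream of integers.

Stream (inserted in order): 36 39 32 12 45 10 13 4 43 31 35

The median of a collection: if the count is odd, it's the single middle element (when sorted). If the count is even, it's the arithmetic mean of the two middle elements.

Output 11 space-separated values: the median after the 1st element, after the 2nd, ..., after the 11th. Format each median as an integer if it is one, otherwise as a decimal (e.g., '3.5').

Answer: 36 37.5 36 34 36 34 32 22.5 32 31.5 32

Derivation:
Step 1: insert 36 -> lo=[36] (size 1, max 36) hi=[] (size 0) -> median=36
Step 2: insert 39 -> lo=[36] (size 1, max 36) hi=[39] (size 1, min 39) -> median=37.5
Step 3: insert 32 -> lo=[32, 36] (size 2, max 36) hi=[39] (size 1, min 39) -> median=36
Step 4: insert 12 -> lo=[12, 32] (size 2, max 32) hi=[36, 39] (size 2, min 36) -> median=34
Step 5: insert 45 -> lo=[12, 32, 36] (size 3, max 36) hi=[39, 45] (size 2, min 39) -> median=36
Step 6: insert 10 -> lo=[10, 12, 32] (size 3, max 32) hi=[36, 39, 45] (size 3, min 36) -> median=34
Step 7: insert 13 -> lo=[10, 12, 13, 32] (size 4, max 32) hi=[36, 39, 45] (size 3, min 36) -> median=32
Step 8: insert 4 -> lo=[4, 10, 12, 13] (size 4, max 13) hi=[32, 36, 39, 45] (size 4, min 32) -> median=22.5
Step 9: insert 43 -> lo=[4, 10, 12, 13, 32] (size 5, max 32) hi=[36, 39, 43, 45] (size 4, min 36) -> median=32
Step 10: insert 31 -> lo=[4, 10, 12, 13, 31] (size 5, max 31) hi=[32, 36, 39, 43, 45] (size 5, min 32) -> median=31.5
Step 11: insert 35 -> lo=[4, 10, 12, 13, 31, 32] (size 6, max 32) hi=[35, 36, 39, 43, 45] (size 5, min 35) -> median=32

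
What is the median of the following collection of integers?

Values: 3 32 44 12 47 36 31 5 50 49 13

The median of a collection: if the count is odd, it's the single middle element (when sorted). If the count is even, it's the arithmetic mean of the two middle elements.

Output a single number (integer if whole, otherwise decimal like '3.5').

Step 1: insert 3 -> lo=[3] (size 1, max 3) hi=[] (size 0) -> median=3
Step 2: insert 32 -> lo=[3] (size 1, max 3) hi=[32] (size 1, min 32) -> median=17.5
Step 3: insert 44 -> lo=[3, 32] (size 2, max 32) hi=[44] (size 1, min 44) -> median=32
Step 4: insert 12 -> lo=[3, 12] (size 2, max 12) hi=[32, 44] (size 2, min 32) -> median=22
Step 5: insert 47 -> lo=[3, 12, 32] (size 3, max 32) hi=[44, 47] (size 2, min 44) -> median=32
Step 6: insert 36 -> lo=[3, 12, 32] (size 3, max 32) hi=[36, 44, 47] (size 3, min 36) -> median=34
Step 7: insert 31 -> lo=[3, 12, 31, 32] (size 4, max 32) hi=[36, 44, 47] (size 3, min 36) -> median=32
Step 8: insert 5 -> lo=[3, 5, 12, 31] (size 4, max 31) hi=[32, 36, 44, 47] (size 4, min 32) -> median=31.5
Step 9: insert 50 -> lo=[3, 5, 12, 31, 32] (size 5, max 32) hi=[36, 44, 47, 50] (size 4, min 36) -> median=32
Step 10: insert 49 -> lo=[3, 5, 12, 31, 32] (size 5, max 32) hi=[36, 44, 47, 49, 50] (size 5, min 36) -> median=34
Step 11: insert 13 -> lo=[3, 5, 12, 13, 31, 32] (size 6, max 32) hi=[36, 44, 47, 49, 50] (size 5, min 36) -> median=32

Answer: 32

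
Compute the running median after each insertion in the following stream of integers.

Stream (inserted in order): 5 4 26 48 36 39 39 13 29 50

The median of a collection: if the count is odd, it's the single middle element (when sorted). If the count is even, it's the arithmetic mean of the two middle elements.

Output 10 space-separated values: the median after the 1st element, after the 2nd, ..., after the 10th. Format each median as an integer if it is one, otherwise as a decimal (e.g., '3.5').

Step 1: insert 5 -> lo=[5] (size 1, max 5) hi=[] (size 0) -> median=5
Step 2: insert 4 -> lo=[4] (size 1, max 4) hi=[5] (size 1, min 5) -> median=4.5
Step 3: insert 26 -> lo=[4, 5] (size 2, max 5) hi=[26] (size 1, min 26) -> median=5
Step 4: insert 48 -> lo=[4, 5] (size 2, max 5) hi=[26, 48] (size 2, min 26) -> median=15.5
Step 5: insert 36 -> lo=[4, 5, 26] (size 3, max 26) hi=[36, 48] (size 2, min 36) -> median=26
Step 6: insert 39 -> lo=[4, 5, 26] (size 3, max 26) hi=[36, 39, 48] (size 3, min 36) -> median=31
Step 7: insert 39 -> lo=[4, 5, 26, 36] (size 4, max 36) hi=[39, 39, 48] (size 3, min 39) -> median=36
Step 8: insert 13 -> lo=[4, 5, 13, 26] (size 4, max 26) hi=[36, 39, 39, 48] (size 4, min 36) -> median=31
Step 9: insert 29 -> lo=[4, 5, 13, 26, 29] (size 5, max 29) hi=[36, 39, 39, 48] (size 4, min 36) -> median=29
Step 10: insert 50 -> lo=[4, 5, 13, 26, 29] (size 5, max 29) hi=[36, 39, 39, 48, 50] (size 5, min 36) -> median=32.5

Answer: 5 4.5 5 15.5 26 31 36 31 29 32.5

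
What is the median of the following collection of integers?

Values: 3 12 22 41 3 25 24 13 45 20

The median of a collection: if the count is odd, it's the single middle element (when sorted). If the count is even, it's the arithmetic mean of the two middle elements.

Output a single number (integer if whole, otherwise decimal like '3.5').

Step 1: insert 3 -> lo=[3] (size 1, max 3) hi=[] (size 0) -> median=3
Step 2: insert 12 -> lo=[3] (size 1, max 3) hi=[12] (size 1, min 12) -> median=7.5
Step 3: insert 22 -> lo=[3, 12] (size 2, max 12) hi=[22] (size 1, min 22) -> median=12
Step 4: insert 41 -> lo=[3, 12] (size 2, max 12) hi=[22, 41] (size 2, min 22) -> median=17
Step 5: insert 3 -> lo=[3, 3, 12] (size 3, max 12) hi=[22, 41] (size 2, min 22) -> median=12
Step 6: insert 25 -> lo=[3, 3, 12] (size 3, max 12) hi=[22, 25, 41] (size 3, min 22) -> median=17
Step 7: insert 24 -> lo=[3, 3, 12, 22] (size 4, max 22) hi=[24, 25, 41] (size 3, min 24) -> median=22
Step 8: insert 13 -> lo=[3, 3, 12, 13] (size 4, max 13) hi=[22, 24, 25, 41] (size 4, min 22) -> median=17.5
Step 9: insert 45 -> lo=[3, 3, 12, 13, 22] (size 5, max 22) hi=[24, 25, 41, 45] (size 4, min 24) -> median=22
Step 10: insert 20 -> lo=[3, 3, 12, 13, 20] (size 5, max 20) hi=[22, 24, 25, 41, 45] (size 5, min 22) -> median=21

Answer: 21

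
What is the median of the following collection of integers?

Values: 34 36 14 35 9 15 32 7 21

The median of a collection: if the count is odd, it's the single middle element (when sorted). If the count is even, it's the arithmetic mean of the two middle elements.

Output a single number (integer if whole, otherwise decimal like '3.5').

Step 1: insert 34 -> lo=[34] (size 1, max 34) hi=[] (size 0) -> median=34
Step 2: insert 36 -> lo=[34] (size 1, max 34) hi=[36] (size 1, min 36) -> median=35
Step 3: insert 14 -> lo=[14, 34] (size 2, max 34) hi=[36] (size 1, min 36) -> median=34
Step 4: insert 35 -> lo=[14, 34] (size 2, max 34) hi=[35, 36] (size 2, min 35) -> median=34.5
Step 5: insert 9 -> lo=[9, 14, 34] (size 3, max 34) hi=[35, 36] (size 2, min 35) -> median=34
Step 6: insert 15 -> lo=[9, 14, 15] (size 3, max 15) hi=[34, 35, 36] (size 3, min 34) -> median=24.5
Step 7: insert 32 -> lo=[9, 14, 15, 32] (size 4, max 32) hi=[34, 35, 36] (size 3, min 34) -> median=32
Step 8: insert 7 -> lo=[7, 9, 14, 15] (size 4, max 15) hi=[32, 34, 35, 36] (size 4, min 32) -> median=23.5
Step 9: insert 21 -> lo=[7, 9, 14, 15, 21] (size 5, max 21) hi=[32, 34, 35, 36] (size 4, min 32) -> median=21

Answer: 21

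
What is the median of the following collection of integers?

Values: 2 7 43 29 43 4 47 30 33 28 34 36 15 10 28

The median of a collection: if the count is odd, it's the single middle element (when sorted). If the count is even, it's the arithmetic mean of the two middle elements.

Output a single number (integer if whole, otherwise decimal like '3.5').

Step 1: insert 2 -> lo=[2] (size 1, max 2) hi=[] (size 0) -> median=2
Step 2: insert 7 -> lo=[2] (size 1, max 2) hi=[7] (size 1, min 7) -> median=4.5
Step 3: insert 43 -> lo=[2, 7] (size 2, max 7) hi=[43] (size 1, min 43) -> median=7
Step 4: insert 29 -> lo=[2, 7] (size 2, max 7) hi=[29, 43] (size 2, min 29) -> median=18
Step 5: insert 43 -> lo=[2, 7, 29] (size 3, max 29) hi=[43, 43] (size 2, min 43) -> median=29
Step 6: insert 4 -> lo=[2, 4, 7] (size 3, max 7) hi=[29, 43, 43] (size 3, min 29) -> median=18
Step 7: insert 47 -> lo=[2, 4, 7, 29] (size 4, max 29) hi=[43, 43, 47] (size 3, min 43) -> median=29
Step 8: insert 30 -> lo=[2, 4, 7, 29] (size 4, max 29) hi=[30, 43, 43, 47] (size 4, min 30) -> median=29.5
Step 9: insert 33 -> lo=[2, 4, 7, 29, 30] (size 5, max 30) hi=[33, 43, 43, 47] (size 4, min 33) -> median=30
Step 10: insert 28 -> lo=[2, 4, 7, 28, 29] (size 5, max 29) hi=[30, 33, 43, 43, 47] (size 5, min 30) -> median=29.5
Step 11: insert 34 -> lo=[2, 4, 7, 28, 29, 30] (size 6, max 30) hi=[33, 34, 43, 43, 47] (size 5, min 33) -> median=30
Step 12: insert 36 -> lo=[2, 4, 7, 28, 29, 30] (size 6, max 30) hi=[33, 34, 36, 43, 43, 47] (size 6, min 33) -> median=31.5
Step 13: insert 15 -> lo=[2, 4, 7, 15, 28, 29, 30] (size 7, max 30) hi=[33, 34, 36, 43, 43, 47] (size 6, min 33) -> median=30
Step 14: insert 10 -> lo=[2, 4, 7, 10, 15, 28, 29] (size 7, max 29) hi=[30, 33, 34, 36, 43, 43, 47] (size 7, min 30) -> median=29.5
Step 15: insert 28 -> lo=[2, 4, 7, 10, 15, 28, 28, 29] (size 8, max 29) hi=[30, 33, 34, 36, 43, 43, 47] (size 7, min 30) -> median=29

Answer: 29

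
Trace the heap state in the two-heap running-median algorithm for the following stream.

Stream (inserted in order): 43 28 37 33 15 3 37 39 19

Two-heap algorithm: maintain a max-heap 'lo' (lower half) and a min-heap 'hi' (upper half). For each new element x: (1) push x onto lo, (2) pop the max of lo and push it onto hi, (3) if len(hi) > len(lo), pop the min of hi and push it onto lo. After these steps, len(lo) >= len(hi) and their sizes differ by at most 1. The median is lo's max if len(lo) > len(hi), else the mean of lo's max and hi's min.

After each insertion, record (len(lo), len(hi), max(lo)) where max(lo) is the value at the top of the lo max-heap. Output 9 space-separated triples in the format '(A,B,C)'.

Answer: (1,0,43) (1,1,28) (2,1,37) (2,2,33) (3,2,33) (3,3,28) (4,3,33) (4,4,33) (5,4,33)

Derivation:
Step 1: insert 43 -> lo=[43] hi=[] -> (len(lo)=1, len(hi)=0, max(lo)=43)
Step 2: insert 28 -> lo=[28] hi=[43] -> (len(lo)=1, len(hi)=1, max(lo)=28)
Step 3: insert 37 -> lo=[28, 37] hi=[43] -> (len(lo)=2, len(hi)=1, max(lo)=37)
Step 4: insert 33 -> lo=[28, 33] hi=[37, 43] -> (len(lo)=2, len(hi)=2, max(lo)=33)
Step 5: insert 15 -> lo=[15, 28, 33] hi=[37, 43] -> (len(lo)=3, len(hi)=2, max(lo)=33)
Step 6: insert 3 -> lo=[3, 15, 28] hi=[33, 37, 43] -> (len(lo)=3, len(hi)=3, max(lo)=28)
Step 7: insert 37 -> lo=[3, 15, 28, 33] hi=[37, 37, 43] -> (len(lo)=4, len(hi)=3, max(lo)=33)
Step 8: insert 39 -> lo=[3, 15, 28, 33] hi=[37, 37, 39, 43] -> (len(lo)=4, len(hi)=4, max(lo)=33)
Step 9: insert 19 -> lo=[3, 15, 19, 28, 33] hi=[37, 37, 39, 43] -> (len(lo)=5, len(hi)=4, max(lo)=33)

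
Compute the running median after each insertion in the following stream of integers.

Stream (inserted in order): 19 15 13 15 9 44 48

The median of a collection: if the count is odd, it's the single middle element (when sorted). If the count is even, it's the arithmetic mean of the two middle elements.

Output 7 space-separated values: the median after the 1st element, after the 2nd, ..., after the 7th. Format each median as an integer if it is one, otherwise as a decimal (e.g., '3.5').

Step 1: insert 19 -> lo=[19] (size 1, max 19) hi=[] (size 0) -> median=19
Step 2: insert 15 -> lo=[15] (size 1, max 15) hi=[19] (size 1, min 19) -> median=17
Step 3: insert 13 -> lo=[13, 15] (size 2, max 15) hi=[19] (size 1, min 19) -> median=15
Step 4: insert 15 -> lo=[13, 15] (size 2, max 15) hi=[15, 19] (size 2, min 15) -> median=15
Step 5: insert 9 -> lo=[9, 13, 15] (size 3, max 15) hi=[15, 19] (size 2, min 15) -> median=15
Step 6: insert 44 -> lo=[9, 13, 15] (size 3, max 15) hi=[15, 19, 44] (size 3, min 15) -> median=15
Step 7: insert 48 -> lo=[9, 13, 15, 15] (size 4, max 15) hi=[19, 44, 48] (size 3, min 19) -> median=15

Answer: 19 17 15 15 15 15 15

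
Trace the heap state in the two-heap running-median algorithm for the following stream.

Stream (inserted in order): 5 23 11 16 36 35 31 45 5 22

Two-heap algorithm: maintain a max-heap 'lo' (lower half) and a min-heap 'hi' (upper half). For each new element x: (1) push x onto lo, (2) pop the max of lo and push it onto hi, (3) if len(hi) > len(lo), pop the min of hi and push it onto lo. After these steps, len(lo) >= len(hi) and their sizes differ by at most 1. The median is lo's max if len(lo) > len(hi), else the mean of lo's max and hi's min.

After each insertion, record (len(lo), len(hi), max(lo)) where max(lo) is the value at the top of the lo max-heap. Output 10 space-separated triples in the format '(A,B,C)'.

Step 1: insert 5 -> lo=[5] hi=[] -> (len(lo)=1, len(hi)=0, max(lo)=5)
Step 2: insert 23 -> lo=[5] hi=[23] -> (len(lo)=1, len(hi)=1, max(lo)=5)
Step 3: insert 11 -> lo=[5, 11] hi=[23] -> (len(lo)=2, len(hi)=1, max(lo)=11)
Step 4: insert 16 -> lo=[5, 11] hi=[16, 23] -> (len(lo)=2, len(hi)=2, max(lo)=11)
Step 5: insert 36 -> lo=[5, 11, 16] hi=[23, 36] -> (len(lo)=3, len(hi)=2, max(lo)=16)
Step 6: insert 35 -> lo=[5, 11, 16] hi=[23, 35, 36] -> (len(lo)=3, len(hi)=3, max(lo)=16)
Step 7: insert 31 -> lo=[5, 11, 16, 23] hi=[31, 35, 36] -> (len(lo)=4, len(hi)=3, max(lo)=23)
Step 8: insert 45 -> lo=[5, 11, 16, 23] hi=[31, 35, 36, 45] -> (len(lo)=4, len(hi)=4, max(lo)=23)
Step 9: insert 5 -> lo=[5, 5, 11, 16, 23] hi=[31, 35, 36, 45] -> (len(lo)=5, len(hi)=4, max(lo)=23)
Step 10: insert 22 -> lo=[5, 5, 11, 16, 22] hi=[23, 31, 35, 36, 45] -> (len(lo)=5, len(hi)=5, max(lo)=22)

Answer: (1,0,5) (1,1,5) (2,1,11) (2,2,11) (3,2,16) (3,3,16) (4,3,23) (4,4,23) (5,4,23) (5,5,22)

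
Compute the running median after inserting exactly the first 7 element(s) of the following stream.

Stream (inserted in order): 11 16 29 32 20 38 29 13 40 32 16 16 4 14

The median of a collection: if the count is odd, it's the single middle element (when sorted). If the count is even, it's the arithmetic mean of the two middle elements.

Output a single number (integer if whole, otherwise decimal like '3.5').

Answer: 29

Derivation:
Step 1: insert 11 -> lo=[11] (size 1, max 11) hi=[] (size 0) -> median=11
Step 2: insert 16 -> lo=[11] (size 1, max 11) hi=[16] (size 1, min 16) -> median=13.5
Step 3: insert 29 -> lo=[11, 16] (size 2, max 16) hi=[29] (size 1, min 29) -> median=16
Step 4: insert 32 -> lo=[11, 16] (size 2, max 16) hi=[29, 32] (size 2, min 29) -> median=22.5
Step 5: insert 20 -> lo=[11, 16, 20] (size 3, max 20) hi=[29, 32] (size 2, min 29) -> median=20
Step 6: insert 38 -> lo=[11, 16, 20] (size 3, max 20) hi=[29, 32, 38] (size 3, min 29) -> median=24.5
Step 7: insert 29 -> lo=[11, 16, 20, 29] (size 4, max 29) hi=[29, 32, 38] (size 3, min 29) -> median=29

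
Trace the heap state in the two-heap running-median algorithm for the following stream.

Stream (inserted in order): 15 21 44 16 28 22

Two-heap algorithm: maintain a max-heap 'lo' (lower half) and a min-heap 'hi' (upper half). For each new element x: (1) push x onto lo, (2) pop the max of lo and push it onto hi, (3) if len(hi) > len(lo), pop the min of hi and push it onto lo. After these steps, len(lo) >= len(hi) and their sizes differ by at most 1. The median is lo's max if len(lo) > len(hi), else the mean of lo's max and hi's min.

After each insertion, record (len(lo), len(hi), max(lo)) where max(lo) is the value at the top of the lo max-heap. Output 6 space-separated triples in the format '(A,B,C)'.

Step 1: insert 15 -> lo=[15] hi=[] -> (len(lo)=1, len(hi)=0, max(lo)=15)
Step 2: insert 21 -> lo=[15] hi=[21] -> (len(lo)=1, len(hi)=1, max(lo)=15)
Step 3: insert 44 -> lo=[15, 21] hi=[44] -> (len(lo)=2, len(hi)=1, max(lo)=21)
Step 4: insert 16 -> lo=[15, 16] hi=[21, 44] -> (len(lo)=2, len(hi)=2, max(lo)=16)
Step 5: insert 28 -> lo=[15, 16, 21] hi=[28, 44] -> (len(lo)=3, len(hi)=2, max(lo)=21)
Step 6: insert 22 -> lo=[15, 16, 21] hi=[22, 28, 44] -> (len(lo)=3, len(hi)=3, max(lo)=21)

Answer: (1,0,15) (1,1,15) (2,1,21) (2,2,16) (3,2,21) (3,3,21)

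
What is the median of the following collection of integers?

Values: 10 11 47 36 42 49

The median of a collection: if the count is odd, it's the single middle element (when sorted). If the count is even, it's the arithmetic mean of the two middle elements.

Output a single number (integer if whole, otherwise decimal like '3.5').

Answer: 39

Derivation:
Step 1: insert 10 -> lo=[10] (size 1, max 10) hi=[] (size 0) -> median=10
Step 2: insert 11 -> lo=[10] (size 1, max 10) hi=[11] (size 1, min 11) -> median=10.5
Step 3: insert 47 -> lo=[10, 11] (size 2, max 11) hi=[47] (size 1, min 47) -> median=11
Step 4: insert 36 -> lo=[10, 11] (size 2, max 11) hi=[36, 47] (size 2, min 36) -> median=23.5
Step 5: insert 42 -> lo=[10, 11, 36] (size 3, max 36) hi=[42, 47] (size 2, min 42) -> median=36
Step 6: insert 49 -> lo=[10, 11, 36] (size 3, max 36) hi=[42, 47, 49] (size 3, min 42) -> median=39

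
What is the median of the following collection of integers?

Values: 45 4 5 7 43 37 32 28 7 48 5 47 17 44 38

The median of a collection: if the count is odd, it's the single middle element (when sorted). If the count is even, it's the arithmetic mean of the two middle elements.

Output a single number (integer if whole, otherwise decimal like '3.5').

Step 1: insert 45 -> lo=[45] (size 1, max 45) hi=[] (size 0) -> median=45
Step 2: insert 4 -> lo=[4] (size 1, max 4) hi=[45] (size 1, min 45) -> median=24.5
Step 3: insert 5 -> lo=[4, 5] (size 2, max 5) hi=[45] (size 1, min 45) -> median=5
Step 4: insert 7 -> lo=[4, 5] (size 2, max 5) hi=[7, 45] (size 2, min 7) -> median=6
Step 5: insert 43 -> lo=[4, 5, 7] (size 3, max 7) hi=[43, 45] (size 2, min 43) -> median=7
Step 6: insert 37 -> lo=[4, 5, 7] (size 3, max 7) hi=[37, 43, 45] (size 3, min 37) -> median=22
Step 7: insert 32 -> lo=[4, 5, 7, 32] (size 4, max 32) hi=[37, 43, 45] (size 3, min 37) -> median=32
Step 8: insert 28 -> lo=[4, 5, 7, 28] (size 4, max 28) hi=[32, 37, 43, 45] (size 4, min 32) -> median=30
Step 9: insert 7 -> lo=[4, 5, 7, 7, 28] (size 5, max 28) hi=[32, 37, 43, 45] (size 4, min 32) -> median=28
Step 10: insert 48 -> lo=[4, 5, 7, 7, 28] (size 5, max 28) hi=[32, 37, 43, 45, 48] (size 5, min 32) -> median=30
Step 11: insert 5 -> lo=[4, 5, 5, 7, 7, 28] (size 6, max 28) hi=[32, 37, 43, 45, 48] (size 5, min 32) -> median=28
Step 12: insert 47 -> lo=[4, 5, 5, 7, 7, 28] (size 6, max 28) hi=[32, 37, 43, 45, 47, 48] (size 6, min 32) -> median=30
Step 13: insert 17 -> lo=[4, 5, 5, 7, 7, 17, 28] (size 7, max 28) hi=[32, 37, 43, 45, 47, 48] (size 6, min 32) -> median=28
Step 14: insert 44 -> lo=[4, 5, 5, 7, 7, 17, 28] (size 7, max 28) hi=[32, 37, 43, 44, 45, 47, 48] (size 7, min 32) -> median=30
Step 15: insert 38 -> lo=[4, 5, 5, 7, 7, 17, 28, 32] (size 8, max 32) hi=[37, 38, 43, 44, 45, 47, 48] (size 7, min 37) -> median=32

Answer: 32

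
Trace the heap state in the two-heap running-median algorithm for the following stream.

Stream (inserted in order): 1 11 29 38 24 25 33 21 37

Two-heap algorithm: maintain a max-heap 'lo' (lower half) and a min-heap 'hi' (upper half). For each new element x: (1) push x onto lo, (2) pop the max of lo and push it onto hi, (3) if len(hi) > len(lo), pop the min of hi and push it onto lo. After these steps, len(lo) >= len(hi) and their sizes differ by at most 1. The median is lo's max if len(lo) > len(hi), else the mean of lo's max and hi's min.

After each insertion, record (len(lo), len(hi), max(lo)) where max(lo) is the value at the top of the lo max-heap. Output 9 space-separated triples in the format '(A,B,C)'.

Answer: (1,0,1) (1,1,1) (2,1,11) (2,2,11) (3,2,24) (3,3,24) (4,3,25) (4,4,24) (5,4,25)

Derivation:
Step 1: insert 1 -> lo=[1] hi=[] -> (len(lo)=1, len(hi)=0, max(lo)=1)
Step 2: insert 11 -> lo=[1] hi=[11] -> (len(lo)=1, len(hi)=1, max(lo)=1)
Step 3: insert 29 -> lo=[1, 11] hi=[29] -> (len(lo)=2, len(hi)=1, max(lo)=11)
Step 4: insert 38 -> lo=[1, 11] hi=[29, 38] -> (len(lo)=2, len(hi)=2, max(lo)=11)
Step 5: insert 24 -> lo=[1, 11, 24] hi=[29, 38] -> (len(lo)=3, len(hi)=2, max(lo)=24)
Step 6: insert 25 -> lo=[1, 11, 24] hi=[25, 29, 38] -> (len(lo)=3, len(hi)=3, max(lo)=24)
Step 7: insert 33 -> lo=[1, 11, 24, 25] hi=[29, 33, 38] -> (len(lo)=4, len(hi)=3, max(lo)=25)
Step 8: insert 21 -> lo=[1, 11, 21, 24] hi=[25, 29, 33, 38] -> (len(lo)=4, len(hi)=4, max(lo)=24)
Step 9: insert 37 -> lo=[1, 11, 21, 24, 25] hi=[29, 33, 37, 38] -> (len(lo)=5, len(hi)=4, max(lo)=25)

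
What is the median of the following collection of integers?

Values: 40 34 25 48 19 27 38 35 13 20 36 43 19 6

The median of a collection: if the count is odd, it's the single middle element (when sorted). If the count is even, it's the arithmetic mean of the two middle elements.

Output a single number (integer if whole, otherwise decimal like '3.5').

Step 1: insert 40 -> lo=[40] (size 1, max 40) hi=[] (size 0) -> median=40
Step 2: insert 34 -> lo=[34] (size 1, max 34) hi=[40] (size 1, min 40) -> median=37
Step 3: insert 25 -> lo=[25, 34] (size 2, max 34) hi=[40] (size 1, min 40) -> median=34
Step 4: insert 48 -> lo=[25, 34] (size 2, max 34) hi=[40, 48] (size 2, min 40) -> median=37
Step 5: insert 19 -> lo=[19, 25, 34] (size 3, max 34) hi=[40, 48] (size 2, min 40) -> median=34
Step 6: insert 27 -> lo=[19, 25, 27] (size 3, max 27) hi=[34, 40, 48] (size 3, min 34) -> median=30.5
Step 7: insert 38 -> lo=[19, 25, 27, 34] (size 4, max 34) hi=[38, 40, 48] (size 3, min 38) -> median=34
Step 8: insert 35 -> lo=[19, 25, 27, 34] (size 4, max 34) hi=[35, 38, 40, 48] (size 4, min 35) -> median=34.5
Step 9: insert 13 -> lo=[13, 19, 25, 27, 34] (size 5, max 34) hi=[35, 38, 40, 48] (size 4, min 35) -> median=34
Step 10: insert 20 -> lo=[13, 19, 20, 25, 27] (size 5, max 27) hi=[34, 35, 38, 40, 48] (size 5, min 34) -> median=30.5
Step 11: insert 36 -> lo=[13, 19, 20, 25, 27, 34] (size 6, max 34) hi=[35, 36, 38, 40, 48] (size 5, min 35) -> median=34
Step 12: insert 43 -> lo=[13, 19, 20, 25, 27, 34] (size 6, max 34) hi=[35, 36, 38, 40, 43, 48] (size 6, min 35) -> median=34.5
Step 13: insert 19 -> lo=[13, 19, 19, 20, 25, 27, 34] (size 7, max 34) hi=[35, 36, 38, 40, 43, 48] (size 6, min 35) -> median=34
Step 14: insert 6 -> lo=[6, 13, 19, 19, 20, 25, 27] (size 7, max 27) hi=[34, 35, 36, 38, 40, 43, 48] (size 7, min 34) -> median=30.5

Answer: 30.5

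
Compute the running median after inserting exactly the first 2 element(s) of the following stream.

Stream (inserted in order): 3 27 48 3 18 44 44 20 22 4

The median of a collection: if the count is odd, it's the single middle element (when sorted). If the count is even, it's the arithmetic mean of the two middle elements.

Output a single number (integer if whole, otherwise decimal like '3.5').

Step 1: insert 3 -> lo=[3] (size 1, max 3) hi=[] (size 0) -> median=3
Step 2: insert 27 -> lo=[3] (size 1, max 3) hi=[27] (size 1, min 27) -> median=15

Answer: 15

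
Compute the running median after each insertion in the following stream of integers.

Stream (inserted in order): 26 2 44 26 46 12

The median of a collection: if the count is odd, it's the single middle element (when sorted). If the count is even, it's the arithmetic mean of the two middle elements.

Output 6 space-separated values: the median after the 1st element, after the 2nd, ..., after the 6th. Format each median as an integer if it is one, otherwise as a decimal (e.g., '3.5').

Step 1: insert 26 -> lo=[26] (size 1, max 26) hi=[] (size 0) -> median=26
Step 2: insert 2 -> lo=[2] (size 1, max 2) hi=[26] (size 1, min 26) -> median=14
Step 3: insert 44 -> lo=[2, 26] (size 2, max 26) hi=[44] (size 1, min 44) -> median=26
Step 4: insert 26 -> lo=[2, 26] (size 2, max 26) hi=[26, 44] (size 2, min 26) -> median=26
Step 5: insert 46 -> lo=[2, 26, 26] (size 3, max 26) hi=[44, 46] (size 2, min 44) -> median=26
Step 6: insert 12 -> lo=[2, 12, 26] (size 3, max 26) hi=[26, 44, 46] (size 3, min 26) -> median=26

Answer: 26 14 26 26 26 26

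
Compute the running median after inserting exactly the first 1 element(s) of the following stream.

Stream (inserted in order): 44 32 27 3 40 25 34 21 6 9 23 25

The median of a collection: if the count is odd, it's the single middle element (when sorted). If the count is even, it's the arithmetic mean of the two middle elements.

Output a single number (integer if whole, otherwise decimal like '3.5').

Step 1: insert 44 -> lo=[44] (size 1, max 44) hi=[] (size 0) -> median=44

Answer: 44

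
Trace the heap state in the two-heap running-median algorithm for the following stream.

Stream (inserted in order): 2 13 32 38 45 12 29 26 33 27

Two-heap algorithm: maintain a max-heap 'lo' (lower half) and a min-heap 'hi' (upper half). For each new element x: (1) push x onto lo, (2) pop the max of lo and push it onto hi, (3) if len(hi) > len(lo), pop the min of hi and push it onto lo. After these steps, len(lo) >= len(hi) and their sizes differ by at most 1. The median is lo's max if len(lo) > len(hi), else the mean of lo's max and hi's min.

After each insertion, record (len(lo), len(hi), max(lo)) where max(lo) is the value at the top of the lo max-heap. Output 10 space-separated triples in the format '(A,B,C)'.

Answer: (1,0,2) (1,1,2) (2,1,13) (2,2,13) (3,2,32) (3,3,13) (4,3,29) (4,4,26) (5,4,29) (5,5,27)

Derivation:
Step 1: insert 2 -> lo=[2] hi=[] -> (len(lo)=1, len(hi)=0, max(lo)=2)
Step 2: insert 13 -> lo=[2] hi=[13] -> (len(lo)=1, len(hi)=1, max(lo)=2)
Step 3: insert 32 -> lo=[2, 13] hi=[32] -> (len(lo)=2, len(hi)=1, max(lo)=13)
Step 4: insert 38 -> lo=[2, 13] hi=[32, 38] -> (len(lo)=2, len(hi)=2, max(lo)=13)
Step 5: insert 45 -> lo=[2, 13, 32] hi=[38, 45] -> (len(lo)=3, len(hi)=2, max(lo)=32)
Step 6: insert 12 -> lo=[2, 12, 13] hi=[32, 38, 45] -> (len(lo)=3, len(hi)=3, max(lo)=13)
Step 7: insert 29 -> lo=[2, 12, 13, 29] hi=[32, 38, 45] -> (len(lo)=4, len(hi)=3, max(lo)=29)
Step 8: insert 26 -> lo=[2, 12, 13, 26] hi=[29, 32, 38, 45] -> (len(lo)=4, len(hi)=4, max(lo)=26)
Step 9: insert 33 -> lo=[2, 12, 13, 26, 29] hi=[32, 33, 38, 45] -> (len(lo)=5, len(hi)=4, max(lo)=29)
Step 10: insert 27 -> lo=[2, 12, 13, 26, 27] hi=[29, 32, 33, 38, 45] -> (len(lo)=5, len(hi)=5, max(lo)=27)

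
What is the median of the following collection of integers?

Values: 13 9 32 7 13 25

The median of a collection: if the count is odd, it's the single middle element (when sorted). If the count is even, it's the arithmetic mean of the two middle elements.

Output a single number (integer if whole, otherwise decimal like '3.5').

Step 1: insert 13 -> lo=[13] (size 1, max 13) hi=[] (size 0) -> median=13
Step 2: insert 9 -> lo=[9] (size 1, max 9) hi=[13] (size 1, min 13) -> median=11
Step 3: insert 32 -> lo=[9, 13] (size 2, max 13) hi=[32] (size 1, min 32) -> median=13
Step 4: insert 7 -> lo=[7, 9] (size 2, max 9) hi=[13, 32] (size 2, min 13) -> median=11
Step 5: insert 13 -> lo=[7, 9, 13] (size 3, max 13) hi=[13, 32] (size 2, min 13) -> median=13
Step 6: insert 25 -> lo=[7, 9, 13] (size 3, max 13) hi=[13, 25, 32] (size 3, min 13) -> median=13

Answer: 13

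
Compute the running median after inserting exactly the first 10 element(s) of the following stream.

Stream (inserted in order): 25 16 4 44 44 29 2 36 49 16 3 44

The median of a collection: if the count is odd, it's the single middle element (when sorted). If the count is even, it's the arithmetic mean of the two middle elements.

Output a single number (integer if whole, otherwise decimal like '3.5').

Step 1: insert 25 -> lo=[25] (size 1, max 25) hi=[] (size 0) -> median=25
Step 2: insert 16 -> lo=[16] (size 1, max 16) hi=[25] (size 1, min 25) -> median=20.5
Step 3: insert 4 -> lo=[4, 16] (size 2, max 16) hi=[25] (size 1, min 25) -> median=16
Step 4: insert 44 -> lo=[4, 16] (size 2, max 16) hi=[25, 44] (size 2, min 25) -> median=20.5
Step 5: insert 44 -> lo=[4, 16, 25] (size 3, max 25) hi=[44, 44] (size 2, min 44) -> median=25
Step 6: insert 29 -> lo=[4, 16, 25] (size 3, max 25) hi=[29, 44, 44] (size 3, min 29) -> median=27
Step 7: insert 2 -> lo=[2, 4, 16, 25] (size 4, max 25) hi=[29, 44, 44] (size 3, min 29) -> median=25
Step 8: insert 36 -> lo=[2, 4, 16, 25] (size 4, max 25) hi=[29, 36, 44, 44] (size 4, min 29) -> median=27
Step 9: insert 49 -> lo=[2, 4, 16, 25, 29] (size 5, max 29) hi=[36, 44, 44, 49] (size 4, min 36) -> median=29
Step 10: insert 16 -> lo=[2, 4, 16, 16, 25] (size 5, max 25) hi=[29, 36, 44, 44, 49] (size 5, min 29) -> median=27

Answer: 27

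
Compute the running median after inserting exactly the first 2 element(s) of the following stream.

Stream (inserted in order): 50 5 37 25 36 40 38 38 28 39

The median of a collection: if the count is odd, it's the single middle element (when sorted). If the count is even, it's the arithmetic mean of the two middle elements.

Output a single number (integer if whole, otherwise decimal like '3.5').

Answer: 27.5

Derivation:
Step 1: insert 50 -> lo=[50] (size 1, max 50) hi=[] (size 0) -> median=50
Step 2: insert 5 -> lo=[5] (size 1, max 5) hi=[50] (size 1, min 50) -> median=27.5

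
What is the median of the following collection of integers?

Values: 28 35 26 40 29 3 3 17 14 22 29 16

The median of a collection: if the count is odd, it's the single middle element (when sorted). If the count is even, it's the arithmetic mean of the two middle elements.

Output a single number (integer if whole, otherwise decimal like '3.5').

Step 1: insert 28 -> lo=[28] (size 1, max 28) hi=[] (size 0) -> median=28
Step 2: insert 35 -> lo=[28] (size 1, max 28) hi=[35] (size 1, min 35) -> median=31.5
Step 3: insert 26 -> lo=[26, 28] (size 2, max 28) hi=[35] (size 1, min 35) -> median=28
Step 4: insert 40 -> lo=[26, 28] (size 2, max 28) hi=[35, 40] (size 2, min 35) -> median=31.5
Step 5: insert 29 -> lo=[26, 28, 29] (size 3, max 29) hi=[35, 40] (size 2, min 35) -> median=29
Step 6: insert 3 -> lo=[3, 26, 28] (size 3, max 28) hi=[29, 35, 40] (size 3, min 29) -> median=28.5
Step 7: insert 3 -> lo=[3, 3, 26, 28] (size 4, max 28) hi=[29, 35, 40] (size 3, min 29) -> median=28
Step 8: insert 17 -> lo=[3, 3, 17, 26] (size 4, max 26) hi=[28, 29, 35, 40] (size 4, min 28) -> median=27
Step 9: insert 14 -> lo=[3, 3, 14, 17, 26] (size 5, max 26) hi=[28, 29, 35, 40] (size 4, min 28) -> median=26
Step 10: insert 22 -> lo=[3, 3, 14, 17, 22] (size 5, max 22) hi=[26, 28, 29, 35, 40] (size 5, min 26) -> median=24
Step 11: insert 29 -> lo=[3, 3, 14, 17, 22, 26] (size 6, max 26) hi=[28, 29, 29, 35, 40] (size 5, min 28) -> median=26
Step 12: insert 16 -> lo=[3, 3, 14, 16, 17, 22] (size 6, max 22) hi=[26, 28, 29, 29, 35, 40] (size 6, min 26) -> median=24

Answer: 24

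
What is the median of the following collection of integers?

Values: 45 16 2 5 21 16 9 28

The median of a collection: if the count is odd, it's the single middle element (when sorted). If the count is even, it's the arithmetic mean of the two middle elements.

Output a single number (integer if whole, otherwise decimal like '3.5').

Step 1: insert 45 -> lo=[45] (size 1, max 45) hi=[] (size 0) -> median=45
Step 2: insert 16 -> lo=[16] (size 1, max 16) hi=[45] (size 1, min 45) -> median=30.5
Step 3: insert 2 -> lo=[2, 16] (size 2, max 16) hi=[45] (size 1, min 45) -> median=16
Step 4: insert 5 -> lo=[2, 5] (size 2, max 5) hi=[16, 45] (size 2, min 16) -> median=10.5
Step 5: insert 21 -> lo=[2, 5, 16] (size 3, max 16) hi=[21, 45] (size 2, min 21) -> median=16
Step 6: insert 16 -> lo=[2, 5, 16] (size 3, max 16) hi=[16, 21, 45] (size 3, min 16) -> median=16
Step 7: insert 9 -> lo=[2, 5, 9, 16] (size 4, max 16) hi=[16, 21, 45] (size 3, min 16) -> median=16
Step 8: insert 28 -> lo=[2, 5, 9, 16] (size 4, max 16) hi=[16, 21, 28, 45] (size 4, min 16) -> median=16

Answer: 16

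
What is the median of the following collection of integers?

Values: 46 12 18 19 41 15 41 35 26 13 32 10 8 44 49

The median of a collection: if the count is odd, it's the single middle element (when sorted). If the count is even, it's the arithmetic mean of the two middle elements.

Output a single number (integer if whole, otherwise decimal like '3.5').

Answer: 26

Derivation:
Step 1: insert 46 -> lo=[46] (size 1, max 46) hi=[] (size 0) -> median=46
Step 2: insert 12 -> lo=[12] (size 1, max 12) hi=[46] (size 1, min 46) -> median=29
Step 3: insert 18 -> lo=[12, 18] (size 2, max 18) hi=[46] (size 1, min 46) -> median=18
Step 4: insert 19 -> lo=[12, 18] (size 2, max 18) hi=[19, 46] (size 2, min 19) -> median=18.5
Step 5: insert 41 -> lo=[12, 18, 19] (size 3, max 19) hi=[41, 46] (size 2, min 41) -> median=19
Step 6: insert 15 -> lo=[12, 15, 18] (size 3, max 18) hi=[19, 41, 46] (size 3, min 19) -> median=18.5
Step 7: insert 41 -> lo=[12, 15, 18, 19] (size 4, max 19) hi=[41, 41, 46] (size 3, min 41) -> median=19
Step 8: insert 35 -> lo=[12, 15, 18, 19] (size 4, max 19) hi=[35, 41, 41, 46] (size 4, min 35) -> median=27
Step 9: insert 26 -> lo=[12, 15, 18, 19, 26] (size 5, max 26) hi=[35, 41, 41, 46] (size 4, min 35) -> median=26
Step 10: insert 13 -> lo=[12, 13, 15, 18, 19] (size 5, max 19) hi=[26, 35, 41, 41, 46] (size 5, min 26) -> median=22.5
Step 11: insert 32 -> lo=[12, 13, 15, 18, 19, 26] (size 6, max 26) hi=[32, 35, 41, 41, 46] (size 5, min 32) -> median=26
Step 12: insert 10 -> lo=[10, 12, 13, 15, 18, 19] (size 6, max 19) hi=[26, 32, 35, 41, 41, 46] (size 6, min 26) -> median=22.5
Step 13: insert 8 -> lo=[8, 10, 12, 13, 15, 18, 19] (size 7, max 19) hi=[26, 32, 35, 41, 41, 46] (size 6, min 26) -> median=19
Step 14: insert 44 -> lo=[8, 10, 12, 13, 15, 18, 19] (size 7, max 19) hi=[26, 32, 35, 41, 41, 44, 46] (size 7, min 26) -> median=22.5
Step 15: insert 49 -> lo=[8, 10, 12, 13, 15, 18, 19, 26] (size 8, max 26) hi=[32, 35, 41, 41, 44, 46, 49] (size 7, min 32) -> median=26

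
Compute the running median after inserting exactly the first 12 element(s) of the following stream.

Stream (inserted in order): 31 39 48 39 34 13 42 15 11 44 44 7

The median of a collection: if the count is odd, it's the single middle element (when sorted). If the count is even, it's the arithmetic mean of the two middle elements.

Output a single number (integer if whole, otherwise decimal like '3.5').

Step 1: insert 31 -> lo=[31] (size 1, max 31) hi=[] (size 0) -> median=31
Step 2: insert 39 -> lo=[31] (size 1, max 31) hi=[39] (size 1, min 39) -> median=35
Step 3: insert 48 -> lo=[31, 39] (size 2, max 39) hi=[48] (size 1, min 48) -> median=39
Step 4: insert 39 -> lo=[31, 39] (size 2, max 39) hi=[39, 48] (size 2, min 39) -> median=39
Step 5: insert 34 -> lo=[31, 34, 39] (size 3, max 39) hi=[39, 48] (size 2, min 39) -> median=39
Step 6: insert 13 -> lo=[13, 31, 34] (size 3, max 34) hi=[39, 39, 48] (size 3, min 39) -> median=36.5
Step 7: insert 42 -> lo=[13, 31, 34, 39] (size 4, max 39) hi=[39, 42, 48] (size 3, min 39) -> median=39
Step 8: insert 15 -> lo=[13, 15, 31, 34] (size 4, max 34) hi=[39, 39, 42, 48] (size 4, min 39) -> median=36.5
Step 9: insert 11 -> lo=[11, 13, 15, 31, 34] (size 5, max 34) hi=[39, 39, 42, 48] (size 4, min 39) -> median=34
Step 10: insert 44 -> lo=[11, 13, 15, 31, 34] (size 5, max 34) hi=[39, 39, 42, 44, 48] (size 5, min 39) -> median=36.5
Step 11: insert 44 -> lo=[11, 13, 15, 31, 34, 39] (size 6, max 39) hi=[39, 42, 44, 44, 48] (size 5, min 39) -> median=39
Step 12: insert 7 -> lo=[7, 11, 13, 15, 31, 34] (size 6, max 34) hi=[39, 39, 42, 44, 44, 48] (size 6, min 39) -> median=36.5

Answer: 36.5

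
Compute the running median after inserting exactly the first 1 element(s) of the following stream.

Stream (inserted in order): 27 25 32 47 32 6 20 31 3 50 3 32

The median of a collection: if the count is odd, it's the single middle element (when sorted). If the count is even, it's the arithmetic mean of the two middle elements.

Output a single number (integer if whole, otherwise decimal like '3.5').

Answer: 27

Derivation:
Step 1: insert 27 -> lo=[27] (size 1, max 27) hi=[] (size 0) -> median=27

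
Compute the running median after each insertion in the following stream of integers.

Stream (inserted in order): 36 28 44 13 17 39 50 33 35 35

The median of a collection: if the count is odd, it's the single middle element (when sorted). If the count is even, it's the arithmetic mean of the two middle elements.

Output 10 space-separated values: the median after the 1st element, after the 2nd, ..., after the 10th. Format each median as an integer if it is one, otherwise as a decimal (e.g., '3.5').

Step 1: insert 36 -> lo=[36] (size 1, max 36) hi=[] (size 0) -> median=36
Step 2: insert 28 -> lo=[28] (size 1, max 28) hi=[36] (size 1, min 36) -> median=32
Step 3: insert 44 -> lo=[28, 36] (size 2, max 36) hi=[44] (size 1, min 44) -> median=36
Step 4: insert 13 -> lo=[13, 28] (size 2, max 28) hi=[36, 44] (size 2, min 36) -> median=32
Step 5: insert 17 -> lo=[13, 17, 28] (size 3, max 28) hi=[36, 44] (size 2, min 36) -> median=28
Step 6: insert 39 -> lo=[13, 17, 28] (size 3, max 28) hi=[36, 39, 44] (size 3, min 36) -> median=32
Step 7: insert 50 -> lo=[13, 17, 28, 36] (size 4, max 36) hi=[39, 44, 50] (size 3, min 39) -> median=36
Step 8: insert 33 -> lo=[13, 17, 28, 33] (size 4, max 33) hi=[36, 39, 44, 50] (size 4, min 36) -> median=34.5
Step 9: insert 35 -> lo=[13, 17, 28, 33, 35] (size 5, max 35) hi=[36, 39, 44, 50] (size 4, min 36) -> median=35
Step 10: insert 35 -> lo=[13, 17, 28, 33, 35] (size 5, max 35) hi=[35, 36, 39, 44, 50] (size 5, min 35) -> median=35

Answer: 36 32 36 32 28 32 36 34.5 35 35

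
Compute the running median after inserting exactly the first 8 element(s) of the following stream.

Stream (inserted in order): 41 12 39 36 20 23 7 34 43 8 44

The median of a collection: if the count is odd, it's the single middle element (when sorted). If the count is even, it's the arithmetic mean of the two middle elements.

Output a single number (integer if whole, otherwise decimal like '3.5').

Answer: 28.5

Derivation:
Step 1: insert 41 -> lo=[41] (size 1, max 41) hi=[] (size 0) -> median=41
Step 2: insert 12 -> lo=[12] (size 1, max 12) hi=[41] (size 1, min 41) -> median=26.5
Step 3: insert 39 -> lo=[12, 39] (size 2, max 39) hi=[41] (size 1, min 41) -> median=39
Step 4: insert 36 -> lo=[12, 36] (size 2, max 36) hi=[39, 41] (size 2, min 39) -> median=37.5
Step 5: insert 20 -> lo=[12, 20, 36] (size 3, max 36) hi=[39, 41] (size 2, min 39) -> median=36
Step 6: insert 23 -> lo=[12, 20, 23] (size 3, max 23) hi=[36, 39, 41] (size 3, min 36) -> median=29.5
Step 7: insert 7 -> lo=[7, 12, 20, 23] (size 4, max 23) hi=[36, 39, 41] (size 3, min 36) -> median=23
Step 8: insert 34 -> lo=[7, 12, 20, 23] (size 4, max 23) hi=[34, 36, 39, 41] (size 4, min 34) -> median=28.5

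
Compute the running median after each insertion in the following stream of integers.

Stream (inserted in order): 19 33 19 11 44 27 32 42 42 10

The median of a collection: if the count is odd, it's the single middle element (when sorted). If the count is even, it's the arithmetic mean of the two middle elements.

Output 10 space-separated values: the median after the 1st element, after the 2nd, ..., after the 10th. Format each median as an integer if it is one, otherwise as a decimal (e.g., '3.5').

Step 1: insert 19 -> lo=[19] (size 1, max 19) hi=[] (size 0) -> median=19
Step 2: insert 33 -> lo=[19] (size 1, max 19) hi=[33] (size 1, min 33) -> median=26
Step 3: insert 19 -> lo=[19, 19] (size 2, max 19) hi=[33] (size 1, min 33) -> median=19
Step 4: insert 11 -> lo=[11, 19] (size 2, max 19) hi=[19, 33] (size 2, min 19) -> median=19
Step 5: insert 44 -> lo=[11, 19, 19] (size 3, max 19) hi=[33, 44] (size 2, min 33) -> median=19
Step 6: insert 27 -> lo=[11, 19, 19] (size 3, max 19) hi=[27, 33, 44] (size 3, min 27) -> median=23
Step 7: insert 32 -> lo=[11, 19, 19, 27] (size 4, max 27) hi=[32, 33, 44] (size 3, min 32) -> median=27
Step 8: insert 42 -> lo=[11, 19, 19, 27] (size 4, max 27) hi=[32, 33, 42, 44] (size 4, min 32) -> median=29.5
Step 9: insert 42 -> lo=[11, 19, 19, 27, 32] (size 5, max 32) hi=[33, 42, 42, 44] (size 4, min 33) -> median=32
Step 10: insert 10 -> lo=[10, 11, 19, 19, 27] (size 5, max 27) hi=[32, 33, 42, 42, 44] (size 5, min 32) -> median=29.5

Answer: 19 26 19 19 19 23 27 29.5 32 29.5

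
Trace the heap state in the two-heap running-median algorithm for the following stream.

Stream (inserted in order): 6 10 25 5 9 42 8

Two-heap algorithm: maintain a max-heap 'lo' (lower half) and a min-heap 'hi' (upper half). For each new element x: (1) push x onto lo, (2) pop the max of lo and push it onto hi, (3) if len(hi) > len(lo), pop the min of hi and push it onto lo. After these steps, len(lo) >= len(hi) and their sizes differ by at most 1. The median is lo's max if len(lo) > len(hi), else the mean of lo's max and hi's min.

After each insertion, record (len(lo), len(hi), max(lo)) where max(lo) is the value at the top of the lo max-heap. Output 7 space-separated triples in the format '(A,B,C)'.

Step 1: insert 6 -> lo=[6] hi=[] -> (len(lo)=1, len(hi)=0, max(lo)=6)
Step 2: insert 10 -> lo=[6] hi=[10] -> (len(lo)=1, len(hi)=1, max(lo)=6)
Step 3: insert 25 -> lo=[6, 10] hi=[25] -> (len(lo)=2, len(hi)=1, max(lo)=10)
Step 4: insert 5 -> lo=[5, 6] hi=[10, 25] -> (len(lo)=2, len(hi)=2, max(lo)=6)
Step 5: insert 9 -> lo=[5, 6, 9] hi=[10, 25] -> (len(lo)=3, len(hi)=2, max(lo)=9)
Step 6: insert 42 -> lo=[5, 6, 9] hi=[10, 25, 42] -> (len(lo)=3, len(hi)=3, max(lo)=9)
Step 7: insert 8 -> lo=[5, 6, 8, 9] hi=[10, 25, 42] -> (len(lo)=4, len(hi)=3, max(lo)=9)

Answer: (1,0,6) (1,1,6) (2,1,10) (2,2,6) (3,2,9) (3,3,9) (4,3,9)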